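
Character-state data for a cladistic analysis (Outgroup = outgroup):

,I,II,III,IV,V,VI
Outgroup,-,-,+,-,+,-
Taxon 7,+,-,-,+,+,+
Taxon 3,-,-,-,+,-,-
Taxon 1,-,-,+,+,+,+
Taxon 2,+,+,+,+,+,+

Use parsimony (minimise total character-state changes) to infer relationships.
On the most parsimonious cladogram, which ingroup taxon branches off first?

Taxon 3

Character polarity is set by the outgroup: the derived state is whichever differs from the outgroup's state, so for III, V the derived state is '-', and for the remaining characters it is '+'.
Only Taxon 2 and Taxon 7 show the derived state '+' for I, supporting them as a clade.
II (derived state '+') is unique to Taxon 2 (autapomorphy; uninformative for grouping).
III groups Taxon 3 and Taxon 7, which is incompatible with the clades supported by the remaining characters; treating it as convergent (homoplasy) costs fewer steps than any alternative tree.
All ingroup taxa share the derived state '+' for IV; it defines the ingroup but does not resolve relationships within it.
V (derived state '-') is unique to Taxon 3 (autapomorphy; uninformative for grouping).
VI: derived state '+' in Taxon 1, Taxon 2, and Taxon 7 only — synapomorphy for {Taxon 1, Taxon 2, Taxon 7}.
Most parsimonious ingroup topology: (((Taxon 2,Taxon 7),Taxon 1),Taxon 3).
Taxon 3 is sister to the clade containing all other ingroup taxa, so it is the earliest-diverging (most basal) ingroup lineage.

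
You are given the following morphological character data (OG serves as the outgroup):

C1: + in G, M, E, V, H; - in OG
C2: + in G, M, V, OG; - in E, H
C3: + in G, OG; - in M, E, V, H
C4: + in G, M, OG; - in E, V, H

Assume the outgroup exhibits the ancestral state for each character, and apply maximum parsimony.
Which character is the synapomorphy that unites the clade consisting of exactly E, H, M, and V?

Character polarity is set by the outgroup: the derived state is whichever differs from the outgroup's state, so for C2, C3, C4 the derived state is '-', and for the remaining characters it is '+'.
All ingroup taxa share the derived state '+' for C1; it defines the ingroup but does not resolve relationships within it.
C2: derived state '-' in E and H only — synapomorphy for {E, H}.
C3: derived state '-' in E, H, M, and V only — synapomorphy for {E, H, M, V}.
Only E, H, and V show the derived state '-' for C4, supporting them as a clade.
Most parsimonious ingroup topology: ((((H,E),V),M),G).
The clade {E, H, M, V} is supported by C3: its derived state '-' occurs in exactly those taxa and in no other taxon (including the outgroup).

C3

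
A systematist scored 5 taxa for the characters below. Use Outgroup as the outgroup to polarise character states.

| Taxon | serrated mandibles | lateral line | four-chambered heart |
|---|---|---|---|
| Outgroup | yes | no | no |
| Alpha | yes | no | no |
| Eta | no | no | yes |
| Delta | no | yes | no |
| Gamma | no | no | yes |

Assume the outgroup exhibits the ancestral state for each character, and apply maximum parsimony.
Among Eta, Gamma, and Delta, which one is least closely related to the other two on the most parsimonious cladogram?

Character polarity is set by the outgroup: the derived state is whichever differs from the outgroup's state, so for serrated mandibles the derived state is 'no', and for the remaining characters it is 'yes'.
serrated mandibles: derived state 'no' in Delta, Eta, and Gamma only — synapomorphy for {Delta, Eta, Gamma}.
lateral line (derived state 'yes') is unique to Delta (autapomorphy; uninformative for grouping).
Only Eta and Gamma show the derived state 'yes' for four-chambered heart, supporting them as a clade.
Most parsimonious ingroup topology: (Alpha,((Eta,Gamma),Delta)).
Eta and Gamma share a more recent common ancestor with each other than either does with Delta, so Delta is the least closely related of the three.

Delta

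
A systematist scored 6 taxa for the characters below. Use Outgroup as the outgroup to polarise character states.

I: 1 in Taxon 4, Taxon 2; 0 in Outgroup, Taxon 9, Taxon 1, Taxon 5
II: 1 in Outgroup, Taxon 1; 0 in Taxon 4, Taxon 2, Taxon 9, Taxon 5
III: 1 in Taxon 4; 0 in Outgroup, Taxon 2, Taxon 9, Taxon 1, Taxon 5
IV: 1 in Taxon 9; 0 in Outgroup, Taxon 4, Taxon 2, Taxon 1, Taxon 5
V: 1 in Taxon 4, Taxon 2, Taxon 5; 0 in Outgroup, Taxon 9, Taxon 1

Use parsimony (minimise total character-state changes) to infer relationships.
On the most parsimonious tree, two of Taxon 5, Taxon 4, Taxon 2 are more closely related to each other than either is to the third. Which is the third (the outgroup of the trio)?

Taxon 5

Character polarity is set by the outgroup: the derived state is whichever differs from the outgroup's state, so for II the derived state is '0', and for the remaining characters it is '1'.
I: derived state '1' in Taxon 2 and Taxon 4 only — synapomorphy for {Taxon 2, Taxon 4}.
Only Taxon 2, Taxon 4, Taxon 5, and Taxon 9 show the derived state '0' for II, supporting them as a clade.
III (derived state '1') is unique to Taxon 4 (autapomorphy; uninformative for grouping).
IV: derived state '1' in Taxon 9 only — an autapomorphy, so it tells us nothing about relationships among taxa.
V (derived state '1') is shared by Taxon 2, Taxon 4, and Taxon 5 — a synapomorphy uniting that clade.
Most parsimonious ingroup topology: ((((Taxon 4,Taxon 2),Taxon 5),Taxon 9),Taxon 1).
Taxon 4 and Taxon 2 share a more recent common ancestor with each other than either does with Taxon 5, so Taxon 5 is the least closely related of the three.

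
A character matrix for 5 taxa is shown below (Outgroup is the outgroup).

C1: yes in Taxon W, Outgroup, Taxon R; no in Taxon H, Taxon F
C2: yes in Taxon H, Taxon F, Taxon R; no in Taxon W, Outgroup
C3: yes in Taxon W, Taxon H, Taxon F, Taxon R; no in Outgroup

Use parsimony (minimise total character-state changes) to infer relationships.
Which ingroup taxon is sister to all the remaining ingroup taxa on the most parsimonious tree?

Character polarity is set by the outgroup: the derived state is whichever differs from the outgroup's state, so for C1 the derived state is 'no', and for the remaining characters it is 'yes'.
C1 (derived state 'no') is shared by Taxon F and Taxon H — a synapomorphy uniting that clade.
C2 (derived state 'yes') is shared by Taxon F, Taxon H, and Taxon R — a synapomorphy uniting that clade.
C3 (derived state 'yes') is shared by all ingroup taxa — unites the whole ingroup.
Most parsimonious ingroup topology: ((Taxon R,(Taxon H,Taxon F)),Taxon W).
Taxon W is sister to the clade containing all other ingroup taxa, so it is the earliest-diverging (most basal) ingroup lineage.

Taxon W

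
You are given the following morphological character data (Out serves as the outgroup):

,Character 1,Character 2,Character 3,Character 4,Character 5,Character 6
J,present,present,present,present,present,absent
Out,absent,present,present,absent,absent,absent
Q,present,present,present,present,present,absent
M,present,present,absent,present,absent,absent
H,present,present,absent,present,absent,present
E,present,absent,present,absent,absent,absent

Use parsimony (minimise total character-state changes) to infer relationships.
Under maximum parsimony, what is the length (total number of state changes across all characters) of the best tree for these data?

6

Character polarity is set by the outgroup: the derived state is whichever differs from the outgroup's state, so for Character 2, Character 3 the derived state is 'absent', and for the remaining characters it is 'present'.
Character 1 (derived state 'present') is shared by all ingroup taxa — unites the whole ingroup.
Character 2: derived state 'absent' in E only — an autapomorphy, so it tells us nothing about relationships among taxa.
Character 3: derived state 'absent' in H and M only — synapomorphy for {H, M}.
Character 4: derived state 'present' in H, J, M, and Q only — synapomorphy for {H, J, M, Q}.
Only J and Q show the derived state 'present' for Character 5, supporting them as a clade.
Character 6: derived state 'present' in H only — an autapomorphy, so it tells us nothing about relationships among taxa.
Most parsimonious ingroup topology: (((H,M),(Q,J)),E).
Changes per character on this tree: Character 1: 1; Character 2: 1; Character 3: 1; Character 4: 1; Character 5: 1; Character 6: 1.
Total = 6.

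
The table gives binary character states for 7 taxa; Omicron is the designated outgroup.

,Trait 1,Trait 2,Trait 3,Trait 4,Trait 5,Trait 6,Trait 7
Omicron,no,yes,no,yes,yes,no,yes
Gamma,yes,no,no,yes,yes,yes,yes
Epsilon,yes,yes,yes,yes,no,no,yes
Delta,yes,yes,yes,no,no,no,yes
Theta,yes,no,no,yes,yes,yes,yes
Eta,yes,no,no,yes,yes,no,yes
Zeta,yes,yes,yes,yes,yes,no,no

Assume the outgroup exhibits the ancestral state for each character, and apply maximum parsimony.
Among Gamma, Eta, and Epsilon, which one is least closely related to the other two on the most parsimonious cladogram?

Character polarity is set by the outgroup: the derived state is whichever differs from the outgroup's state, so for Trait 2, Trait 4, Trait 5, Trait 7 the derived state is 'no', and for the remaining characters it is 'yes'.
Trait 1 (derived state 'yes') is shared by all ingroup taxa — unites the whole ingroup.
Only Eta, Gamma, and Theta show the derived state 'no' for Trait 2, supporting them as a clade.
Only Delta, Epsilon, and Zeta show the derived state 'yes' for Trait 3, supporting them as a clade.
Trait 4: derived state 'no' in Delta only — an autapomorphy, so it tells us nothing about relationships among taxa.
Only Delta and Epsilon show the derived state 'no' for Trait 5, supporting them as a clade.
Trait 6: derived state 'yes' in Gamma and Theta only — synapomorphy for {Gamma, Theta}.
Trait 7: derived state 'no' in Zeta only — an autapomorphy, so it tells us nothing about relationships among taxa.
Most parsimonious ingroup topology: (((Gamma,Theta),Eta),((Epsilon,Delta),Zeta)).
Gamma and Eta share a more recent common ancestor with each other than either does with Epsilon, so Epsilon is the least closely related of the three.

Epsilon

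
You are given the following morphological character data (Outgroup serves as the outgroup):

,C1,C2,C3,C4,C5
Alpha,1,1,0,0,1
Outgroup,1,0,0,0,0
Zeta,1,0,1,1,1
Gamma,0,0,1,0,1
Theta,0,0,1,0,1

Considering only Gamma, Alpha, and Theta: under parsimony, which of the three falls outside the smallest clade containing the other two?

Alpha

Character polarity is set by the outgroup: the derived state is whichever differs from the outgroup's state, so for C1 the derived state is '0', and for the remaining characters it is '1'.
Only Gamma and Theta show the derived state '0' for C1, supporting them as a clade.
C2: derived state '1' in Alpha only — an autapomorphy, so it tells us nothing about relationships among taxa.
C3 (derived state '1') is shared by Gamma, Theta, and Zeta — a synapomorphy uniting that clade.
C4 (derived state '1') is unique to Zeta (autapomorphy; uninformative for grouping).
All ingroup taxa share the derived state '1' for C5; it defines the ingroup but does not resolve relationships within it.
Most parsimonious ingroup topology: (Alpha,((Theta,Gamma),Zeta)).
Theta and Gamma share a more recent common ancestor with each other than either does with Alpha, so Alpha is the least closely related of the three.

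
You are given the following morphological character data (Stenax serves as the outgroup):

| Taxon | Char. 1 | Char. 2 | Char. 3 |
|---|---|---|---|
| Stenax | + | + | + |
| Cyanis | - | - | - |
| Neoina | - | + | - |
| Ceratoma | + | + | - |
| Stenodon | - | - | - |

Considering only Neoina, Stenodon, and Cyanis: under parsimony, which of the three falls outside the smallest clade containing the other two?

The outgroup has state '+' for every character, so '-' is the derived state throughout.
Only Cyanis, Neoina, and Stenodon show the derived state '-' for Char. 1, supporting them as a clade.
Char. 2 (derived state '-') is shared by Cyanis and Stenodon — a synapomorphy uniting that clade.
Char. 3 (derived state '-') is shared by all ingroup taxa — unites the whole ingroup.
Most parsimonious ingroup topology: (((Cyanis,Stenodon),Neoina),Ceratoma).
Cyanis and Stenodon share a more recent common ancestor with each other than either does with Neoina, so Neoina is the least closely related of the three.

Neoina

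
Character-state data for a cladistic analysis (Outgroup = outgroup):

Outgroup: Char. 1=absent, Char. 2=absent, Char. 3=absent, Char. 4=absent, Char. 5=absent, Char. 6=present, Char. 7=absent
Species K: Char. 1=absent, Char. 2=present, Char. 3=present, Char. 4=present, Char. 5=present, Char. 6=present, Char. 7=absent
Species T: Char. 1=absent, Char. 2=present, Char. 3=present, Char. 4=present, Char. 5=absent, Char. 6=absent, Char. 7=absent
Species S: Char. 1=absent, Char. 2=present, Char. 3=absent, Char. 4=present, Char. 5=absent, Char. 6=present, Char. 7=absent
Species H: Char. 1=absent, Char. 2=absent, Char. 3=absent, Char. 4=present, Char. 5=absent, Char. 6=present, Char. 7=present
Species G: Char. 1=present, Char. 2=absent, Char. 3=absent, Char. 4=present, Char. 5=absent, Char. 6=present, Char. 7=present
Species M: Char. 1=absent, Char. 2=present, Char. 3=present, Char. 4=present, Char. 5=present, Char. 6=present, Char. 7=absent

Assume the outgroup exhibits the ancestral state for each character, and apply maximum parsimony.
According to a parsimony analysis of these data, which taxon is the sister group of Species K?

Character polarity is set by the outgroup: the derived state is whichever differs from the outgroup's state, so for Char. 6 the derived state is 'absent', and for the remaining characters it is 'present'.
Char. 1 (derived state 'present') is unique to Species G (autapomorphy; uninformative for grouping).
Char. 2: derived state 'present' in Species K, Species M, Species S, and Species T only — synapomorphy for {Species K, Species M, Species S, Species T}.
Only Species K, Species M, and Species T show the derived state 'present' for Char. 3, supporting them as a clade.
Char. 4 (derived state 'present') is shared by all ingroup taxa — unites the whole ingroup.
Only Species K and Species M show the derived state 'present' for Char. 5, supporting them as a clade.
Char. 6 (derived state 'absent') is unique to Species T (autapomorphy; uninformative for grouping).
Only Species G and Species H show the derived state 'present' for Char. 7, supporting them as a clade.
Most parsimonious ingroup topology: ((((Species K,Species M),Species T),Species S),(Species H,Species G)).
Species K and Species M form a cherry on this tree, so they are sister taxa.

Species M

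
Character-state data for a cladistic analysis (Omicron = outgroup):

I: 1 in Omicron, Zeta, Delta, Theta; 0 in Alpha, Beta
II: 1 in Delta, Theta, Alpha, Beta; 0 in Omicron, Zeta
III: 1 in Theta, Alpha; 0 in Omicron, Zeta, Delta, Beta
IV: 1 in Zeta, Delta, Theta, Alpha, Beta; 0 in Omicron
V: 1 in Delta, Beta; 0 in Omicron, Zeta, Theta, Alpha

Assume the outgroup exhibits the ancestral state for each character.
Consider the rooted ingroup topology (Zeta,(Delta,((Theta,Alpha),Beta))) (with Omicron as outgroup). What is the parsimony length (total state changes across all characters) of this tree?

Map each character onto (Zeta,(Delta,((Theta,Alpha),Beta))) (rooted by Omicron) and count the minimum state changes it requires (Fitch parsimony):
I: 2; II: 1; III: 1; IV: 1; V: 2.
Total tree length = 7.

7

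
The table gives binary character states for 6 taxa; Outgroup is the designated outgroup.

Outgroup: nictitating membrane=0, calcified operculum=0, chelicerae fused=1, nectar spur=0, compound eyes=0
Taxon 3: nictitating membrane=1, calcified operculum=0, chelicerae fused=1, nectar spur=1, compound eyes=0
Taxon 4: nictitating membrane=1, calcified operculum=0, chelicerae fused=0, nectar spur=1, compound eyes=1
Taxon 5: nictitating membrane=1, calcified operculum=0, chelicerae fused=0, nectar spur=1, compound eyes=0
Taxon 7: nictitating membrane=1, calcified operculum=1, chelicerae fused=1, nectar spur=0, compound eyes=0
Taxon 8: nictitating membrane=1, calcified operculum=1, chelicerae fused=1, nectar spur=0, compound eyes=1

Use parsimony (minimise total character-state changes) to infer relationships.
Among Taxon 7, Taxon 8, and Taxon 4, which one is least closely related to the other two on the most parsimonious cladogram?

Character polarity is set by the outgroup: the derived state is whichever differs from the outgroup's state, so for chelicerae fused the derived state is '0', and for the remaining characters it is '1'.
nictitating membrane (derived state '1') is shared by all ingroup taxa — unites the whole ingroup.
Only Taxon 7 and Taxon 8 show the derived state '1' for calcified operculum, supporting them as a clade.
chelicerae fused (derived state '0') is shared by Taxon 4 and Taxon 5 — a synapomorphy uniting that clade.
nectar spur (derived state '1') is shared by Taxon 3, Taxon 4, and Taxon 5 — a synapomorphy uniting that clade.
compound eyes groups Taxon 4 and Taxon 8, which is incompatible with the clades supported by the remaining characters; treating it as convergent (homoplasy) costs fewer steps than any alternative tree.
Most parsimonious ingroup topology: ((Taxon 3,(Taxon 4,Taxon 5)),(Taxon 7,Taxon 8)).
Taxon 7 and Taxon 8 share a more recent common ancestor with each other than either does with Taxon 4, so Taxon 4 is the least closely related of the three.

Taxon 4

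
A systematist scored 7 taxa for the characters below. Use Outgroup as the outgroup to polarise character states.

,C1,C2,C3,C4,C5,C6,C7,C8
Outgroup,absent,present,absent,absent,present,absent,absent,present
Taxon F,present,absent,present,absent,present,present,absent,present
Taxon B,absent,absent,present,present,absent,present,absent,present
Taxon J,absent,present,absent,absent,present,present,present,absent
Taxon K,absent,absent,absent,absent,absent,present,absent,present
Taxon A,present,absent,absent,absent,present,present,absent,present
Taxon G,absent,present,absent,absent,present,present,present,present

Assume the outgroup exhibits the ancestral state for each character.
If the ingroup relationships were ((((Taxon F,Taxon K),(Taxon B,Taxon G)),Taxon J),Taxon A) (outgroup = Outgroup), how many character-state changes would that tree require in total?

Map each character onto ((((Taxon F,Taxon K),(Taxon B,Taxon G)),Taxon J),Taxon A) (rooted by Outgroup) and count the minimum state changes it requires (Fitch parsimony):
C1: 2; C2: 3; C3: 2; C4: 1; C5: 2; C6: 1; C7: 2; C8: 1.
Total tree length = 14.

14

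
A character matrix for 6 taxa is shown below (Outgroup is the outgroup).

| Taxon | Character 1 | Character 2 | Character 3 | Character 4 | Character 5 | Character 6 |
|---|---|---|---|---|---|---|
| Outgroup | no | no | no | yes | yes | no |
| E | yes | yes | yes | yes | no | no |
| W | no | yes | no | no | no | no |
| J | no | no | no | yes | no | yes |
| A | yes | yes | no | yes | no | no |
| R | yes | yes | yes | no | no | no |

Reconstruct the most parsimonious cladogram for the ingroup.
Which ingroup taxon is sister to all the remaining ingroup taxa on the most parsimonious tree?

Character polarity is set by the outgroup: the derived state is whichever differs from the outgroup's state, so for Character 4, Character 5 the derived state is 'no', and for the remaining characters it is 'yes'.
Character 1 (derived state 'yes') is shared by A, E, and R — a synapomorphy uniting that clade.
Character 2 (derived state 'yes') is shared by A, E, R, and W — a synapomorphy uniting that clade.
Only E and R show the derived state 'yes' for Character 3, supporting them as a clade.
Character 4 groups R and W, which is incompatible with the clades supported by the remaining characters; treating it as convergent (homoplasy) costs fewer steps than any alternative tree.
All ingroup taxa share the derived state 'no' for Character 5; it defines the ingroup but does not resolve relationships within it.
Character 6: derived state 'yes' in J only — an autapomorphy, so it tells us nothing about relationships among taxa.
Most parsimonious ingroup topology: ((((E,R),A),W),J).
J is sister to the clade containing all other ingroup taxa, so it is the earliest-diverging (most basal) ingroup lineage.

J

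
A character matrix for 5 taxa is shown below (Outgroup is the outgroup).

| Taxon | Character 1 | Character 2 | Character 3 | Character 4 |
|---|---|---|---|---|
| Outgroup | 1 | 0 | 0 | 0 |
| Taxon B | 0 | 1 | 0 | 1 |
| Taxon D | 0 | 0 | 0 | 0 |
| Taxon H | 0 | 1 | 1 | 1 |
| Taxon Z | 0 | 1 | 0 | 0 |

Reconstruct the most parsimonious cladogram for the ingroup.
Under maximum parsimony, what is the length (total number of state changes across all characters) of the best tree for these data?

4

Character polarity is set by the outgroup: the derived state is whichever differs from the outgroup's state, so for Character 1 the derived state is '0', and for the remaining characters it is '1'.
All ingroup taxa share the derived state '0' for Character 1; it defines the ingroup but does not resolve relationships within it.
Character 2 (derived state '1') is shared by Taxon B, Taxon H, and Taxon Z — a synapomorphy uniting that clade.
Character 3: derived state '1' in Taxon H only — an autapomorphy, so it tells us nothing about relationships among taxa.
Character 4 (derived state '1') is shared by Taxon B and Taxon H — a synapomorphy uniting that clade.
Most parsimonious ingroup topology: (((Taxon B,Taxon H),Taxon Z),Taxon D).
Changes per character on this tree: Character 1: 1; Character 2: 1; Character 3: 1; Character 4: 1.
Total = 4.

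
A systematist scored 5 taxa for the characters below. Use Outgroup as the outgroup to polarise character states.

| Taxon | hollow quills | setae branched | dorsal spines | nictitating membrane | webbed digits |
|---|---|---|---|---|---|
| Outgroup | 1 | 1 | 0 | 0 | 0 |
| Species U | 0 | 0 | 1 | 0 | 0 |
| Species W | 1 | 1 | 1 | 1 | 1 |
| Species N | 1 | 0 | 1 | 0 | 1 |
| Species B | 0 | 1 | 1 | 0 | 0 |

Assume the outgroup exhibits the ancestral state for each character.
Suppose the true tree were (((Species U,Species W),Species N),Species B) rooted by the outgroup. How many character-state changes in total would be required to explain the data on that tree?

8

Map each character onto (((Species U,Species W),Species N),Species B) (rooted by Outgroup) and count the minimum state changes it requires (Fitch parsimony):
hollow quills: 2; setae branched: 2; dorsal spines: 1; nictitating membrane: 1; webbed digits: 2.
Total tree length = 8.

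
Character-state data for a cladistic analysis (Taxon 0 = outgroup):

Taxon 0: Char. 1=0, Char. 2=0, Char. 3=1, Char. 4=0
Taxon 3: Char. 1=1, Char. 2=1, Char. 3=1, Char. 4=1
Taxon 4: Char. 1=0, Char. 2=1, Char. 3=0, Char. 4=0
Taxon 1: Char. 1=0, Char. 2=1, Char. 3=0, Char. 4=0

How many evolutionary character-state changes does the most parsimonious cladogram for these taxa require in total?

Character polarity is set by the outgroup: the derived state is whichever differs from the outgroup's state, so for Char. 3 the derived state is '0', and for the remaining characters it is '1'.
Char. 1: derived state '1' in Taxon 3 only — an autapomorphy, so it tells us nothing about relationships among taxa.
All ingroup taxa share the derived state '1' for Char. 2; it defines the ingroup but does not resolve relationships within it.
Only Taxon 1 and Taxon 4 show the derived state '0' for Char. 3, supporting them as a clade.
Char. 4: derived state '1' in Taxon 3 only — an autapomorphy, so it tells us nothing about relationships among taxa.
Most parsimonious ingroup topology: (Taxon 3,(Taxon 4,Taxon 1)).
Changes per character on this tree: Char. 1: 1; Char. 2: 1; Char. 3: 1; Char. 4: 1.
Total = 4.

4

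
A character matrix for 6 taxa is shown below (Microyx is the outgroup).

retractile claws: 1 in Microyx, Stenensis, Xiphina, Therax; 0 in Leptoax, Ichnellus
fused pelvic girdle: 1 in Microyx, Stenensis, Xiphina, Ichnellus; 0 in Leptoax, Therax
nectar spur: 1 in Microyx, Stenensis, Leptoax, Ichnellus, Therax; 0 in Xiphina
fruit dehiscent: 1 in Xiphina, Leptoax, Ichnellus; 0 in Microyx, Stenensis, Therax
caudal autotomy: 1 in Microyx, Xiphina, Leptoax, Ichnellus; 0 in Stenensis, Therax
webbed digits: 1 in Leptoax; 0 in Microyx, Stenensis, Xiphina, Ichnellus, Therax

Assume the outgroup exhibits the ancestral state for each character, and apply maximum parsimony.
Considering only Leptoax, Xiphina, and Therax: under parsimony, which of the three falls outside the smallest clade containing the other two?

Character polarity is set by the outgroup: the derived state is whichever differs from the outgroup's state, so for retractile claws, fused pelvic girdle, nectar spur, caudal autotomy the derived state is '0', and for the remaining characters it is '1'.
retractile claws: derived state '0' in Ichnellus and Leptoax only — synapomorphy for {Ichnellus, Leptoax}.
fused pelvic girdle (state '0') occurs in Leptoax and Therax but conflicts with the nesting implied by the other characters — most parsimoniously interpreted as homoplasy.
nectar spur (derived state '0') is unique to Xiphina (autapomorphy; uninformative for grouping).
fruit dehiscent: derived state '1' in Ichnellus, Leptoax, and Xiphina only — synapomorphy for {Ichnellus, Leptoax, Xiphina}.
caudal autotomy (derived state '0') is shared by Stenensis and Therax — a synapomorphy uniting that clade.
webbed digits (derived state '1') is unique to Leptoax (autapomorphy; uninformative for grouping).
Most parsimonious ingroup topology: ((Stenensis,Therax),(Xiphina,(Leptoax,Ichnellus))).
Leptoax and Xiphina share a more recent common ancestor with each other than either does with Therax, so Therax is the least closely related of the three.

Therax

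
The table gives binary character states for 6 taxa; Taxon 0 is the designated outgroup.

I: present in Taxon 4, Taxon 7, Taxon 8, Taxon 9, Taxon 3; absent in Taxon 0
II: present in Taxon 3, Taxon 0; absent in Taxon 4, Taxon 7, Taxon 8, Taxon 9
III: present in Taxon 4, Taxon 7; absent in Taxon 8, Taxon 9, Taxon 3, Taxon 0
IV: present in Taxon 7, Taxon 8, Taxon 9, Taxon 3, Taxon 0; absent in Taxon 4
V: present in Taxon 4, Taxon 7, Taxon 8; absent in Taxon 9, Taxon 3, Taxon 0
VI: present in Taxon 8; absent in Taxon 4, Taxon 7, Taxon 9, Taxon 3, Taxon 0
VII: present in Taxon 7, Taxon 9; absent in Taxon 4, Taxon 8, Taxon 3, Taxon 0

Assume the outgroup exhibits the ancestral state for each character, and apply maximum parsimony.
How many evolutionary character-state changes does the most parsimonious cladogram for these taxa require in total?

Character polarity is set by the outgroup: the derived state is whichever differs from the outgroup's state, so for II, IV the derived state is 'absent', and for the remaining characters it is 'present'.
I (derived state 'present') is shared by all ingroup taxa — unites the whole ingroup.
Only Taxon 4, Taxon 7, Taxon 8, and Taxon 9 show the derived state 'absent' for II, supporting them as a clade.
Only Taxon 4 and Taxon 7 show the derived state 'present' for III, supporting them as a clade.
IV (derived state 'absent') is unique to Taxon 4 (autapomorphy; uninformative for grouping).
V (derived state 'present') is shared by Taxon 4, Taxon 7, and Taxon 8 — a synapomorphy uniting that clade.
VI (derived state 'present') is unique to Taxon 8 (autapomorphy; uninformative for grouping).
VII (state 'present') occurs in Taxon 7 and Taxon 9 but conflicts with the nesting implied by the other characters — most parsimoniously interpreted as homoplasy.
Most parsimonious ingroup topology: ((((Taxon 4,Taxon 7),Taxon 8),Taxon 9),Taxon 3).
Changes per character on this tree: I: 1; II: 1; III: 1; IV: 1; V: 1; VI: 1; VII: 2.
Total = 8.

8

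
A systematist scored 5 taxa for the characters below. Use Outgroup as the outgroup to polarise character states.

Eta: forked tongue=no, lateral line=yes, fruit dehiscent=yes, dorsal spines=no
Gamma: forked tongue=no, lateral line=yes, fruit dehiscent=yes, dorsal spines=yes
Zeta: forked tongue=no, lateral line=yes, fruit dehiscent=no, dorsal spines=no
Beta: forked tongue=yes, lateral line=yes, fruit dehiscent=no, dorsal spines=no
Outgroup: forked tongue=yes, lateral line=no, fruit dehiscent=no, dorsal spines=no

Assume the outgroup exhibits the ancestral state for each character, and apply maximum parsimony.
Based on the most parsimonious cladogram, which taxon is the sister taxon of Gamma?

Character polarity is set by the outgroup: the derived state is whichever differs from the outgroup's state, so for forked tongue the derived state is 'no', and for the remaining characters it is 'yes'.
Only Eta, Gamma, and Zeta show the derived state 'no' for forked tongue, supporting them as a clade.
lateral line (derived state 'yes') is shared by all ingroup taxa — unites the whole ingroup.
fruit dehiscent (derived state 'yes') is shared by Eta and Gamma — a synapomorphy uniting that clade.
dorsal spines (derived state 'yes') is unique to Gamma (autapomorphy; uninformative for grouping).
Most parsimonious ingroup topology: (Beta,(Zeta,(Gamma,Eta))).
Gamma and Eta form a cherry on this tree, so they are sister taxa.

Eta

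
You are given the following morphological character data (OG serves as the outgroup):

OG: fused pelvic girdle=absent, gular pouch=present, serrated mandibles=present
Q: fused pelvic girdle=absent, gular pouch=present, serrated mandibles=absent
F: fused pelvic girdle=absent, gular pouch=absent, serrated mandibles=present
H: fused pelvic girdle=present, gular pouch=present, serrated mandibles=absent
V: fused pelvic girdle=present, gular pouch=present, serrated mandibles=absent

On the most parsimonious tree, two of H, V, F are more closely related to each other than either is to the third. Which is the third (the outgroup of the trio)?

Character polarity is set by the outgroup: the derived state is whichever differs from the outgroup's state, so for gular pouch, serrated mandibles the derived state is 'absent', and for the remaining characters it is 'present'.
Only H and V show the derived state 'present' for fused pelvic girdle, supporting them as a clade.
gular pouch (derived state 'absent') is unique to F (autapomorphy; uninformative for grouping).
Only H, Q, and V show the derived state 'absent' for serrated mandibles, supporting them as a clade.
Most parsimonious ingroup topology: ((Q,(H,V)),F).
H and V share a more recent common ancestor with each other than either does with F, so F is the least closely related of the three.

F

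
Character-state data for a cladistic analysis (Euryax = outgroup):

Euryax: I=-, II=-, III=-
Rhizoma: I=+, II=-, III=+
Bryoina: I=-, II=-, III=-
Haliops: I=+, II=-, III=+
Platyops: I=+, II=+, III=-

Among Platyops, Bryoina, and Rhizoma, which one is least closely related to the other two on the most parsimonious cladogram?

Bryoina

The outgroup has state '-' for every character, so '+' is the derived state throughout.
I (derived state '+') is shared by Haliops, Platyops, and Rhizoma — a synapomorphy uniting that clade.
II (derived state '+') is unique to Platyops (autapomorphy; uninformative for grouping).
III: derived state '+' in Haliops and Rhizoma only — synapomorphy for {Haliops, Rhizoma}.
Most parsimonious ingroup topology: (((Haliops,Rhizoma),Platyops),Bryoina).
Rhizoma and Platyops share a more recent common ancestor with each other than either does with Bryoina, so Bryoina is the least closely related of the three.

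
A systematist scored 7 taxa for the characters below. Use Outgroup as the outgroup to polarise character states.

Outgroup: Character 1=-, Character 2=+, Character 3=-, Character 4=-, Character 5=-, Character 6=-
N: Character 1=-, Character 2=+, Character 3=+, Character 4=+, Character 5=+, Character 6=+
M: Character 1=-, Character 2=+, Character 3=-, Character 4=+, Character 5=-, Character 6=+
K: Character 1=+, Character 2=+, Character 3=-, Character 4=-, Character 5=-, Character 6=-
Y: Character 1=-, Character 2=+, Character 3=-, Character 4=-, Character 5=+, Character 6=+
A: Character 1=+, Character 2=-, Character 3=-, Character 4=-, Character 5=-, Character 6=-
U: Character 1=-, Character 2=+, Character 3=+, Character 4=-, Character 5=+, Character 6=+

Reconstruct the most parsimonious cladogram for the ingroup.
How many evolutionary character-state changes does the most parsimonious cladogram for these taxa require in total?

7

Character polarity is set by the outgroup: the derived state is whichever differs from the outgroup's state, so for Character 2 the derived state is '-', and for the remaining characters it is '+'.
Character 1 (derived state '+') is shared by A and K — a synapomorphy uniting that clade.
Character 2: derived state '-' in A only — an autapomorphy, so it tells us nothing about relationships among taxa.
Character 3: derived state '+' in N and U only — synapomorphy for {N, U}.
Character 4 (state '+') occurs in M and N but conflicts with the nesting implied by the other characters — most parsimoniously interpreted as homoplasy.
Character 5: derived state '+' in N, U, and Y only — synapomorphy for {N, U, Y}.
Only M, N, U, and Y show the derived state '+' for Character 6, supporting them as a clade.
Most parsimonious ingroup topology: ((((N,U),Y),M),(K,A)).
Changes per character on this tree: Character 1: 1; Character 2: 1; Character 3: 1; Character 4: 2; Character 5: 1; Character 6: 1.
Total = 7.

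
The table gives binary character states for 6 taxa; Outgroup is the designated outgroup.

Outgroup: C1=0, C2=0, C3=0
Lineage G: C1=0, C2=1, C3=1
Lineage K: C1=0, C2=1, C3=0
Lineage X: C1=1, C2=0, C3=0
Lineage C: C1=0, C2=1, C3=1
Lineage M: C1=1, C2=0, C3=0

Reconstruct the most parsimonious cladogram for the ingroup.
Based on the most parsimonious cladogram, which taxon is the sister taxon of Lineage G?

Lineage C

The outgroup has state '0' for every character, so '1' is the derived state throughout.
C1 (derived state '1') is shared by Lineage M and Lineage X — a synapomorphy uniting that clade.
C2: derived state '1' in Lineage C, Lineage G, and Lineage K only — synapomorphy for {Lineage C, Lineage G, Lineage K}.
Only Lineage C and Lineage G show the derived state '1' for C3, supporting them as a clade.
Most parsimonious ingroup topology: (((Lineage G,Lineage C),Lineage K),(Lineage X,Lineage M)).
Lineage G and Lineage C form a cherry on this tree, so they are sister taxa.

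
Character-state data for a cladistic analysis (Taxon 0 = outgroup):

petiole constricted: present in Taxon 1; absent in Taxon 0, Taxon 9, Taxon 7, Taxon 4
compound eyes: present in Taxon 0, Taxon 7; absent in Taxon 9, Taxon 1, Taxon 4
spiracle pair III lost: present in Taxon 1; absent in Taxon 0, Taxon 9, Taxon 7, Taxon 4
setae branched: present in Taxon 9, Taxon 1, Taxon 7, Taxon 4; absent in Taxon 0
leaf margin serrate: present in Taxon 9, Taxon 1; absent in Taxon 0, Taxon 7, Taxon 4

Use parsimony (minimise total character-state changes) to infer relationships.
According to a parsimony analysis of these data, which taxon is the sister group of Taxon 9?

Character polarity is set by the outgroup: the derived state is whichever differs from the outgroup's state, so for compound eyes the derived state is 'absent', and for the remaining characters it is 'present'.
petiole constricted: derived state 'present' in Taxon 1 only — an autapomorphy, so it tells us nothing about relationships among taxa.
compound eyes (derived state 'absent') is shared by Taxon 1, Taxon 4, and Taxon 9 — a synapomorphy uniting that clade.
spiracle pair III lost (derived state 'present') is unique to Taxon 1 (autapomorphy; uninformative for grouping).
setae branched (derived state 'present') is shared by all ingroup taxa — unites the whole ingroup.
leaf margin serrate: derived state 'present' in Taxon 1 and Taxon 9 only — synapomorphy for {Taxon 1, Taxon 9}.
Most parsimonious ingroup topology: (((Taxon 9,Taxon 1),Taxon 4),Taxon 7).
Taxon 9 and Taxon 1 form a cherry on this tree, so they are sister taxa.

Taxon 1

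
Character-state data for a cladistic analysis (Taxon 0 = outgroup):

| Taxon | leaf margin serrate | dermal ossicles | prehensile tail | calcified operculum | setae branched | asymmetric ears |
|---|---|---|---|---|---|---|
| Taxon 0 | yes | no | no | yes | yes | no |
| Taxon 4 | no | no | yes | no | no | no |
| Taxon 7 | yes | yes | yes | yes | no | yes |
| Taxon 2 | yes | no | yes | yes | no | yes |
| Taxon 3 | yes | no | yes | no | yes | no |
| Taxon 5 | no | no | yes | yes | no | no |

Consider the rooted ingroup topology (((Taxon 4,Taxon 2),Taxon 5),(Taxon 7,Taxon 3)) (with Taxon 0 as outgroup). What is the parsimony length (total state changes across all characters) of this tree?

Map each character onto (((Taxon 4,Taxon 2),Taxon 5),(Taxon 7,Taxon 3)) (rooted by Taxon 0) and count the minimum state changes it requires (Fitch parsimony):
leaf margin serrate: 2; dermal ossicles: 1; prehensile tail: 1; calcified operculum: 2; setae branched: 2; asymmetric ears: 2.
Total tree length = 10.

10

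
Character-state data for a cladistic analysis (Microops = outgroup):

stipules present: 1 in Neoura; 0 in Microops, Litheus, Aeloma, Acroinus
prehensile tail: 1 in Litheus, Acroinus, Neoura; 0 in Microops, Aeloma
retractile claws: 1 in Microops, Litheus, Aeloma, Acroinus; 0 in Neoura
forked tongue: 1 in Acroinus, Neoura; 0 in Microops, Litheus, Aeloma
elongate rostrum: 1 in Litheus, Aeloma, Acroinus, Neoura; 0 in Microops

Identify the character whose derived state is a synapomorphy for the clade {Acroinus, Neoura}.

Character polarity is set by the outgroup: the derived state is whichever differs from the outgroup's state, so for retractile claws the derived state is '0', and for the remaining characters it is '1'.
stipules present (derived state '1') is unique to Neoura (autapomorphy; uninformative for grouping).
Only Acroinus, Litheus, and Neoura show the derived state '1' for prehensile tail, supporting them as a clade.
retractile claws: derived state '0' in Neoura only — an autapomorphy, so it tells us nothing about relationships among taxa.
forked tongue (derived state '1') is shared by Acroinus and Neoura — a synapomorphy uniting that clade.
elongate rostrum (derived state '1') is shared by all ingroup taxa — unites the whole ingroup.
Most parsimonious ingroup topology: (((Acroinus,Neoura),Litheus),Aeloma).
The clade {Acroinus, Neoura} is supported by forked tongue: its derived state '1' occurs in exactly those taxa and in no other taxon (including the outgroup).

forked tongue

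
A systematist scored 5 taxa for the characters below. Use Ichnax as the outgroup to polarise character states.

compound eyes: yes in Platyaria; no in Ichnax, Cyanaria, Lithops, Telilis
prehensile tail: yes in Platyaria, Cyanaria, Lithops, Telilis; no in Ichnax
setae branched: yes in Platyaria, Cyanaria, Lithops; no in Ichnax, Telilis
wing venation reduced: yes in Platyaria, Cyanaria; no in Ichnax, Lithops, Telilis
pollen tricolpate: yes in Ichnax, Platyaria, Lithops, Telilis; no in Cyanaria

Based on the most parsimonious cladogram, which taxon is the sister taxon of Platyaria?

Character polarity is set by the outgroup: the derived state is whichever differs from the outgroup's state, so for pollen tricolpate the derived state is 'no', and for the remaining characters it is 'yes'.
compound eyes: derived state 'yes' in Platyaria only — an autapomorphy, so it tells us nothing about relationships among taxa.
All ingroup taxa share the derived state 'yes' for prehensile tail; it defines the ingroup but does not resolve relationships within it.
setae branched (derived state 'yes') is shared by Cyanaria, Lithops, and Platyaria — a synapomorphy uniting that clade.
Only Cyanaria and Platyaria show the derived state 'yes' for wing venation reduced, supporting them as a clade.
pollen tricolpate (derived state 'no') is unique to Cyanaria (autapomorphy; uninformative for grouping).
Most parsimonious ingroup topology: (((Platyaria,Cyanaria),Lithops),Telilis).
Platyaria and Cyanaria form a cherry on this tree, so they are sister taxa.

Cyanaria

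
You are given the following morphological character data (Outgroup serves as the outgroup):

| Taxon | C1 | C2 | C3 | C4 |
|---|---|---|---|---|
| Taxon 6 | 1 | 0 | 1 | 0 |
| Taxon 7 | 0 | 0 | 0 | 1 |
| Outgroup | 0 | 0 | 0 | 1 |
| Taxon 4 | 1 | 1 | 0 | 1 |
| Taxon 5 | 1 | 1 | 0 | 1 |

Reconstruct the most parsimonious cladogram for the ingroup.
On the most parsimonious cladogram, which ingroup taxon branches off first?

Taxon 7

Character polarity is set by the outgroup: the derived state is whichever differs from the outgroup's state, so for C4 the derived state is '0', and for the remaining characters it is '1'.
Only Taxon 4, Taxon 5, and Taxon 6 show the derived state '1' for C1, supporting them as a clade.
C2 (derived state '1') is shared by Taxon 4 and Taxon 5 — a synapomorphy uniting that clade.
C3 (derived state '1') is unique to Taxon 6 (autapomorphy; uninformative for grouping).
C4 (derived state '0') is unique to Taxon 6 (autapomorphy; uninformative for grouping).
Most parsimonious ingroup topology: ((Taxon 6,(Taxon 4,Taxon 5)),Taxon 7).
Taxon 7 is sister to the clade containing all other ingroup taxa, so it is the earliest-diverging (most basal) ingroup lineage.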